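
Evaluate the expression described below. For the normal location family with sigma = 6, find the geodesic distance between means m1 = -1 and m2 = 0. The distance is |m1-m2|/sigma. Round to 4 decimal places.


On the fixed-variance normal subfamily, geodesic distance = |m1-m2|/sigma.
|-1 - 0| = 1.
sigma = 6.
d = 1/6 = 0.1667

0.1667


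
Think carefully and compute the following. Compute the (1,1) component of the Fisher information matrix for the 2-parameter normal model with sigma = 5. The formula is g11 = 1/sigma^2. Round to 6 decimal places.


For the 2-parameter normal family, the Fisher metric has:
  g11 = 1/sigma^2, g22 = 2/sigma^2.
sigma = 5, sigma^2 = 25.
g11 = 0.040000

0.040000


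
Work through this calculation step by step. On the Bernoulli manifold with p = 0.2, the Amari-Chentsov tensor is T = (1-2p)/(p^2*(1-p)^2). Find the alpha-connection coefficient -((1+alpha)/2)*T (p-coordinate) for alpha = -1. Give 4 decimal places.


Skewness (Amari-Chentsov) tensor: T = (1-2p)/(p^2*(1-p)^2).
p = 0.2, 1-2p = 0.6, p^2 = 0.04, (1-p)^2 = 0.64.
T = 0.6/(0.04 * 0.64) = 23.4375.
In the p-coordinate, Gamma^(alpha) = Gamma^(0) - (alpha/2)*T with Gamma^(0) = (1/2)*g'(p) = -T/2,
so Gamma^(alpha) = -((1+alpha)/2)*T.
alpha = -1, -(1+alpha)/2 = 0.0.
Gamma = 0.0 * 23.4375 = 0.0000

0.0000


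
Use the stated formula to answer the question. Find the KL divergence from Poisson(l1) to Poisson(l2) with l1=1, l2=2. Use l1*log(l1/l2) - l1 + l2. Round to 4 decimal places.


KL divergence for Poisson:
KL = l1*log(l1/l2) - l1 + l2.
l1 = 1, l2 = 2.
log(1/2) = -0.693147.
l1*log(l1/l2) = 1 * -0.693147 = -0.693147.
KL = -0.693147 - 1 + 2 = 0.3069

0.3069


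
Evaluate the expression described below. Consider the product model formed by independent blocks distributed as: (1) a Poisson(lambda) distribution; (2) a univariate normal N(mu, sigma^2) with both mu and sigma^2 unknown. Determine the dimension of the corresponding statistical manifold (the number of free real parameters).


The dimension of a statistical manifold equals the number of free
(independent) real parameters of the model. For a product of independent
blocks the parameter counts add.
- Poisson (lambda): 1.
- normal (mu, sigma^2): 2.
Total = 1 + 2 = 3.
Dimension = 3

3


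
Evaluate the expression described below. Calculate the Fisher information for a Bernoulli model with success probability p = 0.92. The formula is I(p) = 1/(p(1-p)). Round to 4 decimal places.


For Bernoulli(p), Fisher information is I(p) = 1/(p*(1-p)).
p = 0.92, 1-p = 0.08.
p*(1-p) = 0.0736.
I(p) = 1/0.0736 = 13.5870

13.5870


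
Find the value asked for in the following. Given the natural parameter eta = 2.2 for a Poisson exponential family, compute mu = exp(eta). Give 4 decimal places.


Expectation parameter for Poisson exponential family:
mu = exp(eta).
eta = 2.2.
mu = exp(2.2) = 9.0250

9.0250


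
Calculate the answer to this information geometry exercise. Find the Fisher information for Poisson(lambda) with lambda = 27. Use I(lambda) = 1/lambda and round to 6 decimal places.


Fisher information for Poisson: I(lambda) = 1/lambda.
lambda = 27.
I(lambda) = 1/27 = 0.037037

0.037037


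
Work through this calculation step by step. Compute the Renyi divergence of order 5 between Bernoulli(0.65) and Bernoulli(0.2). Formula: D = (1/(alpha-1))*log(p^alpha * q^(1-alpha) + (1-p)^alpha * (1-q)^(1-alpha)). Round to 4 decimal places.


Renyi divergence of order alpha between Bernoulli distributions:
D = (1/(alpha-1))*log(p^alpha * q^(1-alpha) + (1-p)^alpha * (1-q)^(1-alpha)).
alpha = 5, p = 0.65, q = 0.2.
p^alpha * q^(1-alpha) = 0.65^5 * 0.2^-4 = 72.518164.
(1-p)^alpha * (1-q)^(1-alpha) = 0.35^5 * 0.8^-4 = 0.012823.
sum = 72.518164 + 0.012823 = 72.530987.
D = (1/4)*log(72.530987) = 1.0710

1.0710


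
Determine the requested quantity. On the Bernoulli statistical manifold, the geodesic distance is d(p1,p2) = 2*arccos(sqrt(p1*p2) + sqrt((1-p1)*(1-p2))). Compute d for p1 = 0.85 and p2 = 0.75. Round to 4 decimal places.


Geodesic distance on Bernoulli manifold:
d(p1,p2) = 2*arccos(sqrt(p1*p2) + sqrt((1-p1)*(1-p2))).
sqrt(p1*p2) = sqrt(0.85*0.75) = 0.798436.
sqrt((1-p1)*(1-p2)) = sqrt(0.15*0.25) = 0.193649.
arg = 0.798436 + 0.193649 = 0.992085.
d = 2*arccos(0.992085) = 0.2518

0.2518


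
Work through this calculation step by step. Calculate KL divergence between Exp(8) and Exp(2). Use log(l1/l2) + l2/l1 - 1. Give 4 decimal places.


KL divergence for exponential family:
KL = log(l1/l2) + l2/l1 - 1.
log(8/2) = 1.386294.
2/8 = 0.25.
KL = 1.386294 + 0.25 - 1 = 0.6363

0.6363


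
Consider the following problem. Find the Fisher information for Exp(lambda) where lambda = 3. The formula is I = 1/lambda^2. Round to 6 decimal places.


Fisher information for exponential: I(lambda) = 1/lambda^2.
lambda = 3, lambda^2 = 9.
I = 1/9 = 0.111111

0.111111


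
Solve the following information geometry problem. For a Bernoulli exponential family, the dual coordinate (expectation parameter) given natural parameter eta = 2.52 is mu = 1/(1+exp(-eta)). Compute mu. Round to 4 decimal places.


Dual coordinate (expectation parameter) for Bernoulli:
mu = 1/(1+exp(-eta)).
eta = 2.52.
exp(-eta) = exp(-2.52) = 0.08046.
mu = 1/(1+0.08046) = 0.9255

0.9255


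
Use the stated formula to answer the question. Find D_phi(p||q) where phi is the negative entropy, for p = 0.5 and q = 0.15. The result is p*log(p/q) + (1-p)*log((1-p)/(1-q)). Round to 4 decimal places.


Bregman divergence with negative entropy generator:
D = p*log(p/q) + (1-p)*log((1-p)/(1-q)).
p = 0.5, q = 0.15.
p*log(p/q) = 0.5*log(0.5/0.15) = 0.601986.
(1-p)*log((1-p)/(1-q)) = 0.5*log(0.5/0.85) = -0.265314.
D = 0.601986 + -0.265314 = 0.3367

0.3367


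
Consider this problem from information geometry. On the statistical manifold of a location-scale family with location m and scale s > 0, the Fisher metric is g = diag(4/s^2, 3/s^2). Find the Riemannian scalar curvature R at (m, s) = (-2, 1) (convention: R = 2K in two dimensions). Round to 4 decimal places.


The metric has the form g = (A dm^2 + B ds^2)/s^2 with A = 4, B = 3.
Substitute u = sqrt(A/B)*m: g = B*(du^2 + ds^2)/s^2, i.e. B times the
Poincare upper half-plane metric, which has constant Gaussian curvature -1.
Scaling a 2D metric by a constant c divides the Gaussian curvature by c,
so K = -1/B = -1/(3) = -0.3333 everywhere (the point (m, s) = (-2, 1) is irrelevant:
the curvature is constant).
Scalar curvature in dimension 2: R = 2K = -2/(3) = -0.6667.

-0.6667


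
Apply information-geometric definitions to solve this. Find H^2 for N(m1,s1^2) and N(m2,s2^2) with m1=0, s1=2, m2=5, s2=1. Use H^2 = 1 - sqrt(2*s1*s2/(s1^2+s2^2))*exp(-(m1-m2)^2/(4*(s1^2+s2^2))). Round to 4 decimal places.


Squared Hellinger distance for Gaussians:
H^2 = 1 - sqrt(2*s1*s2/(s1^2+s2^2)) * exp(-(m1-m2)^2/(4*(s1^2+s2^2))).
s1^2 = 4, s2^2 = 1, s1^2+s2^2 = 5.
sqrt(2*2*1/(5)) = 0.894427.
(m1-m2)^2 = (-5)^2 = 25.
exp(-25/(4*5)) = exp(-1.25) = 0.286505.
H^2 = 1 - 0.894427*0.286505 = 0.7437

0.7437


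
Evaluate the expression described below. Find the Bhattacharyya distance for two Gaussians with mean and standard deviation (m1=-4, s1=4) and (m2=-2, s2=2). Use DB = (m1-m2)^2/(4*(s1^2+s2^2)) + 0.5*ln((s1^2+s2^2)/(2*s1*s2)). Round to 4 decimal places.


Bhattacharyya distance between two Gaussians:
DB = (m1-m2)^2/(4*(s1^2+s2^2)) + (1/2)*ln((s1^2+s2^2)/(2*s1*s2)).
(m1-m2)^2 = (-2)^2 = 4.
s1^2+s2^2 = 16 + 4 = 20.
term1 = 4/80 = 0.05.
term2 = 0.5*ln(20/16.0) = 0.111572.
DB = 0.05 + 0.111572 = 0.1616

0.1616


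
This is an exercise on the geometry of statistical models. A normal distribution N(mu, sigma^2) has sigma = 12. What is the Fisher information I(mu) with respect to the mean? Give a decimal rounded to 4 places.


The Fisher information for the mean of a normal distribution is I(mu) = 1/sigma^2.
sigma = 12, so sigma^2 = 144.
I(mu) = 1/144 = 0.0069

0.0069


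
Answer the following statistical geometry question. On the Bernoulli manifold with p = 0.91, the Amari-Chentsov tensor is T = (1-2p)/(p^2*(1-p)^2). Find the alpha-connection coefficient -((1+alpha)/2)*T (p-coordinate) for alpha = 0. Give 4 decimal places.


Skewness (Amari-Chentsov) tensor: T = (1-2p)/(p^2*(1-p)^2).
p = 0.91, 1-2p = -0.82, p^2 = 0.8281, (1-p)^2 = 0.0081.
T = -0.82/(0.8281 * 0.0081) = -122.249206.
In the p-coordinate, Gamma^(alpha) = Gamma^(0) - (alpha/2)*T with Gamma^(0) = (1/2)*g'(p) = -T/2,
so Gamma^(alpha) = -((1+alpha)/2)*T.
alpha = 0, -(1+alpha)/2 = -0.5.
Gamma = -0.5 * -122.249206 = 61.1246

61.1246


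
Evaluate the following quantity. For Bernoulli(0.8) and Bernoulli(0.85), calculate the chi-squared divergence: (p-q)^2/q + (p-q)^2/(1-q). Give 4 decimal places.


Chi-squared divergence between Bernoulli distributions:
chi^2 = (p-q)^2/q + (p-q)^2/(1-q).
p = 0.8, q = 0.85, p-q = -0.05.
(p-q)^2 = 0.0025.
term1 = 0.0025/0.85 = 0.002941.
term2 = 0.0025/0.15 = 0.016667.
chi^2 = 0.002941 + 0.016667 = 0.0196

0.0196


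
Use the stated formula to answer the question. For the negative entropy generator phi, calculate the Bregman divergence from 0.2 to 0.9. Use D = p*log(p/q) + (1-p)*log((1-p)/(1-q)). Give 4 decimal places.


Bregman divergence with negative entropy generator:
D = p*log(p/q) + (1-p)*log((1-p)/(1-q)).
p = 0.2, q = 0.9.
p*log(p/q) = 0.2*log(0.2/0.9) = -0.300815.
(1-p)*log((1-p)/(1-q)) = 0.8*log(0.8/0.1) = 1.663553.
D = -0.300815 + 1.663553 = 1.3627

1.3627


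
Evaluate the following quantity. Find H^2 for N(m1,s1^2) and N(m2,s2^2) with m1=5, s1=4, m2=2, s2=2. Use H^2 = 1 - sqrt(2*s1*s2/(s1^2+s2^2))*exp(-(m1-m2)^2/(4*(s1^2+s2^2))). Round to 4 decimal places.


Squared Hellinger distance for Gaussians:
H^2 = 1 - sqrt(2*s1*s2/(s1^2+s2^2)) * exp(-(m1-m2)^2/(4*(s1^2+s2^2))).
s1^2 = 16, s2^2 = 4, s1^2+s2^2 = 20.
sqrt(2*4*2/(20)) = 0.894427.
(m1-m2)^2 = (3)^2 = 9.
exp(-9/(4*20)) = exp(-0.1125) = 0.893597.
H^2 = 1 - 0.894427*0.893597 = 0.2007

0.2007


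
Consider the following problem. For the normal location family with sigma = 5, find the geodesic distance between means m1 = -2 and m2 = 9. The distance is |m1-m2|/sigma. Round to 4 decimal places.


On the fixed-variance normal subfamily, geodesic distance = |m1-m2|/sigma.
|-2 - 9| = 11.
sigma = 5.
d = 11/5 = 2.2000

2.2000


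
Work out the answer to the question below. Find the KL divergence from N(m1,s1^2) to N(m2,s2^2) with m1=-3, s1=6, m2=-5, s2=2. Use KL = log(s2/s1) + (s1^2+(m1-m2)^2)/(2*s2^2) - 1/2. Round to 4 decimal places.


KL divergence between normal distributions:
KL = log(s2/s1) + (s1^2 + (m1-m2)^2)/(2*s2^2) - 1/2.
log(2/6) = -1.098612.
(6^2 + (-3--5)^2)/(2*2^2) = (36 + 4)/8 = 5.0.
KL = -1.098612 + 5.0 - 0.5 = 3.4014

3.4014


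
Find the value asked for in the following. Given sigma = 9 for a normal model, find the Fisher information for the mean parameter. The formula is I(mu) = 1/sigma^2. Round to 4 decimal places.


The Fisher information for the mean of a normal distribution is I(mu) = 1/sigma^2.
sigma = 9, so sigma^2 = 81.
I(mu) = 1/81 = 0.0123

0.0123


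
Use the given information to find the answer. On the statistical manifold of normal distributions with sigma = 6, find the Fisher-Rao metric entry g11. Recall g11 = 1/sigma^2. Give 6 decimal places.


For the 2-parameter normal family, the Fisher metric has:
  g11 = 1/sigma^2, g22 = 2/sigma^2.
sigma = 6, sigma^2 = 36.
g11 = 0.027778

0.027778


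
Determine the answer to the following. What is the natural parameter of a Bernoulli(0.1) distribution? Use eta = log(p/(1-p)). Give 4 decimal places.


Natural parameter for Bernoulli: eta = log(p/(1-p)).
p = 0.1, 1-p = 0.9.
p/(1-p) = 0.111111.
eta = log(0.111111) = -2.1972

-2.1972


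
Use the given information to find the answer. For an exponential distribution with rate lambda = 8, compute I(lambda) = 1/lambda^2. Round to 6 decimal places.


Fisher information for exponential: I(lambda) = 1/lambda^2.
lambda = 8, lambda^2 = 64.
I = 1/64 = 0.015625

0.015625


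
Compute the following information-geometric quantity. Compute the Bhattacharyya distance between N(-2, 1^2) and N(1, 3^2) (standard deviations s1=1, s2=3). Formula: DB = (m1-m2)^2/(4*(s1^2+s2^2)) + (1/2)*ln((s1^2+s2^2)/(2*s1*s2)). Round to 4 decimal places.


Bhattacharyya distance between two Gaussians:
DB = (m1-m2)^2/(4*(s1^2+s2^2)) + (1/2)*ln((s1^2+s2^2)/(2*s1*s2)).
(m1-m2)^2 = (-3)^2 = 9.
s1^2+s2^2 = 1 + 9 = 10.
term1 = 9/40 = 0.225.
term2 = 0.5*ln(10/6.0) = 0.255413.
DB = 0.225 + 0.255413 = 0.4804

0.4804


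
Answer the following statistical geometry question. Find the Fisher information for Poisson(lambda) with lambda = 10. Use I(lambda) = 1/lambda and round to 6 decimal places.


Fisher information for Poisson: I(lambda) = 1/lambda.
lambda = 10.
I(lambda) = 1/10 = 0.100000

0.100000


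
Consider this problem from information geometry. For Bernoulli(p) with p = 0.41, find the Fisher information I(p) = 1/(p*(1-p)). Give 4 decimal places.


For Bernoulli(p), Fisher information is I(p) = 1/(p*(1-p)).
p = 0.41, 1-p = 0.59.
p*(1-p) = 0.2419.
I(p) = 1/0.2419 = 4.1339

4.1339


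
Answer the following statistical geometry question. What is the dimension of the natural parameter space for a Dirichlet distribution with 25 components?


Exponential family dimension calculation:
Dirichlet with 25 components has 25 natural parameters.

25


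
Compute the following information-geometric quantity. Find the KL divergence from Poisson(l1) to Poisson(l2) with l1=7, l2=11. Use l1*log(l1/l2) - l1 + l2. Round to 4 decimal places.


KL divergence for Poisson:
KL = l1*log(l1/l2) - l1 + l2.
l1 = 7, l2 = 11.
log(7/11) = -0.451985.
l1*log(l1/l2) = 7 * -0.451985 = -3.163896.
KL = -3.163896 - 7 + 11 = 0.8361

0.8361


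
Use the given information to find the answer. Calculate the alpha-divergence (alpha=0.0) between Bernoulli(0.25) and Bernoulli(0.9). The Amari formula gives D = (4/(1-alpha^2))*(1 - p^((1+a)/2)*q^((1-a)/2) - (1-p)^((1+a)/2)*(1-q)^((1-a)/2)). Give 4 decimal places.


Amari alpha-divergence:
D = (4/(1-alpha^2))*(1 - p^((1+a)/2)*q^((1-a)/2) - (1-p)^((1+a)/2)*(1-q)^((1-a)/2)).
alpha = 0.0, p = 0.25, q = 0.9.
e1 = (1+alpha)/2 = 0.5, e2 = (1-alpha)/2 = 0.5.
t1 = p^e1 * q^e2 = 0.25^0.5 * 0.9^0.5 = 0.474342.
t2 = (1-p)^e1 * (1-q)^e2 = 0.75^0.5 * 0.1^0.5 = 0.273861.
4/(1-alpha^2) = 4.0.
D = 4.0*(1 - 0.474342 - 0.273861) = 1.0072

1.0072


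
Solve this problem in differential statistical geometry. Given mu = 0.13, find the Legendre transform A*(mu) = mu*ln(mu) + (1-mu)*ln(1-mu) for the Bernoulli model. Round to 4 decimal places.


Legendre transform for Bernoulli:
A*(mu) = mu*log(mu) + (1-mu)*log(1-mu).
mu = 0.13, 1-mu = 0.87.
mu*log(mu) = 0.13*log(0.13) = -0.265229.
(1-mu)*log(1-mu) = 0.87*log(0.87) = -0.121158.
A* = -0.265229 + -0.121158 = -0.3864

-0.3864


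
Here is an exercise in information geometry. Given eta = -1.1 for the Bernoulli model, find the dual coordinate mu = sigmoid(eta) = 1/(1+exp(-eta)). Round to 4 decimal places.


Dual coordinate (expectation parameter) for Bernoulli:
mu = 1/(1+exp(-eta)).
eta = -1.1.
exp(-eta) = exp(1.1) = 3.004166.
mu = 1/(1+3.004166) = 0.2497

0.2497


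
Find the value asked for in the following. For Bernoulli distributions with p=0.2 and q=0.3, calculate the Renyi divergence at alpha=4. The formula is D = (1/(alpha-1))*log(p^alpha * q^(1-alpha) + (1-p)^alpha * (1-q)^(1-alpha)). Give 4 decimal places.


Renyi divergence of order alpha between Bernoulli distributions:
D = (1/(alpha-1))*log(p^alpha * q^(1-alpha) + (1-p)^alpha * (1-q)^(1-alpha)).
alpha = 4, p = 0.2, q = 0.3.
p^alpha * q^(1-alpha) = 0.2^4 * 0.3^-3 = 0.059259.
(1-p)^alpha * (1-q)^(1-alpha) = 0.8^4 * 0.7^-3 = 1.194169.
sum = 0.059259 + 1.194169 = 1.253428.
D = (1/3)*log(1.253428) = 0.0753

0.0753


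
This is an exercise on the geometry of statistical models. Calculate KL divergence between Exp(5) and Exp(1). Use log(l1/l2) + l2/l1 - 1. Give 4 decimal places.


KL divergence for exponential family:
KL = log(l1/l2) + l2/l1 - 1.
log(5/1) = 1.609438.
1/5 = 0.2.
KL = 1.609438 + 0.2 - 1 = 0.8094

0.8094


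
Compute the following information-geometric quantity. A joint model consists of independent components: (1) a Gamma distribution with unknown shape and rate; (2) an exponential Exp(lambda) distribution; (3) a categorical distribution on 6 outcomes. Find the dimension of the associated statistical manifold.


The dimension of a statistical manifold equals the number of free
(independent) real parameters of the model. For a product of independent
blocks the parameter counts add.
- Gamma (shape, rate): 2.
- exponential (lambda): 1.
- categorical on 6 outcomes (probabilities sum to 1): 6-1 = 5.
Total = 2 + 1 + 5 = 8.
Dimension = 8

8


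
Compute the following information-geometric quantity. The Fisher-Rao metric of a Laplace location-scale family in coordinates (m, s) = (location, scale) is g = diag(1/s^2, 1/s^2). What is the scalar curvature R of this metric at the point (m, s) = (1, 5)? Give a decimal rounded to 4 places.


The metric has the form g = (A dm^2 + B ds^2)/s^2 with A = 1, B = 1.
Substitute u = sqrt(A/B)*m: g = B*(du^2 + ds^2)/s^2, i.e. B times the
Poincare upper half-plane metric, which has constant Gaussian curvature -1.
Scaling a 2D metric by a constant c divides the Gaussian curvature by c,
so K = -1/B = -1/(1) = -1.0000 everywhere (the point (m, s) = (1, 5) is irrelevant:
the curvature is constant).
Scalar curvature in dimension 2: R = 2K = -2/(1) = -2.0000.

-2.0000


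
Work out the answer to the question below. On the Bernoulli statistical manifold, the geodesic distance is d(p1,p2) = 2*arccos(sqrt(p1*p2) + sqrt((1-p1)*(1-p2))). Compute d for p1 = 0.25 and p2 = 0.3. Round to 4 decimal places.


Geodesic distance on Bernoulli manifold:
d(p1,p2) = 2*arccos(sqrt(p1*p2) + sqrt((1-p1)*(1-p2))).
sqrt(p1*p2) = sqrt(0.25*0.3) = 0.273861.
sqrt((1-p1)*(1-p2)) = sqrt(0.75*0.7) = 0.724569.
arg = 0.273861 + 0.724569 = 0.99843.
d = 2*arccos(0.99843) = 0.1121

0.1121


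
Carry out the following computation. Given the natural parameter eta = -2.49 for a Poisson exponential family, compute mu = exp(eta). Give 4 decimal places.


Expectation parameter for Poisson exponential family:
mu = exp(eta).
eta = -2.49.
mu = exp(-2.49) = 0.0829

0.0829


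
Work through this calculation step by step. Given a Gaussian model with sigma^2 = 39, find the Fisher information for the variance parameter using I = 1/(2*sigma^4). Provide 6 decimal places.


Fisher information for variance: I(sigma^2) = 1/(2*sigma^4).
sigma^2 = 39, so sigma^4 = 1521.
I = 1/(2*1521) = 1/3042 = 0.000329

0.000329


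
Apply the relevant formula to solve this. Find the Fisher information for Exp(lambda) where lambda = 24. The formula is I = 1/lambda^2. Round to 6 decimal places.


Fisher information for exponential: I(lambda) = 1/lambda^2.
lambda = 24, lambda^2 = 576.
I = 1/576 = 0.001736

0.001736


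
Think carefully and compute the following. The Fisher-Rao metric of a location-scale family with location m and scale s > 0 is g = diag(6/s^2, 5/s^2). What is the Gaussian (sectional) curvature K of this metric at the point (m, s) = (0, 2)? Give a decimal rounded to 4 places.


The metric has the form g = (A dm^2 + B ds^2)/s^2 with A = 6, B = 5.
Substitute u = sqrt(A/B)*m: g = B*(du^2 + ds^2)/s^2, i.e. B times the
Poincare upper half-plane metric, which has constant Gaussian curvature -1.
Scaling a 2D metric by a constant c divides the Gaussian curvature by c,
so K = -1/B = -1/(5) = -0.2000 everywhere (the point (m, s) = (0, 2) is irrelevant:
the curvature is constant).
The requested Gaussian curvature is K = -0.2000.

-0.2000


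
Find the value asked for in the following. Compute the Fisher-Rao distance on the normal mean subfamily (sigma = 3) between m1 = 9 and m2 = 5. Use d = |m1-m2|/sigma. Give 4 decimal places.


On the fixed-variance normal subfamily, geodesic distance = |m1-m2|/sigma.
|9 - 5| = 4.
sigma = 3.
d = 4/3 = 1.3333

1.3333


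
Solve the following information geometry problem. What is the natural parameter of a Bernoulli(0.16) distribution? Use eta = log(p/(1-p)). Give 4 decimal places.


Natural parameter for Bernoulli: eta = log(p/(1-p)).
p = 0.16, 1-p = 0.84.
p/(1-p) = 0.190476.
eta = log(0.190476) = -1.6582

-1.6582


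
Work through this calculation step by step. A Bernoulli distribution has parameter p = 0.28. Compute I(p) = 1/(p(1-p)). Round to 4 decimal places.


For Bernoulli(p), Fisher information is I(p) = 1/(p*(1-p)).
p = 0.28, 1-p = 0.72.
p*(1-p) = 0.2016.
I(p) = 1/0.2016 = 4.9603

4.9603


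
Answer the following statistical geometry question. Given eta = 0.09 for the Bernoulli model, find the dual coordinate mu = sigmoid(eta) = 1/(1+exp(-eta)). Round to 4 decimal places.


Dual coordinate (expectation parameter) for Bernoulli:
mu = 1/(1+exp(-eta)).
eta = 0.09.
exp(-eta) = exp(-0.09) = 0.913931.
mu = 1/(1+0.913931) = 0.5225

0.5225


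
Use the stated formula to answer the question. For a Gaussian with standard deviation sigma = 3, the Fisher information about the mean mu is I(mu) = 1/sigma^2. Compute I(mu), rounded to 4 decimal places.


The Fisher information for the mean of a normal distribution is I(mu) = 1/sigma^2.
sigma = 3, so sigma^2 = 9.
I(mu) = 1/9 = 0.1111

0.1111


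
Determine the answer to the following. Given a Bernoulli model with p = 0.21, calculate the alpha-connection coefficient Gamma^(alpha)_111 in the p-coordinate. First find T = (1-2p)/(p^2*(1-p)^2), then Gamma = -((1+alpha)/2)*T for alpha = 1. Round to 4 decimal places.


Skewness (Amari-Chentsov) tensor: T = (1-2p)/(p^2*(1-p)^2).
p = 0.21, 1-2p = 0.58, p^2 = 0.0441, (1-p)^2 = 0.6241.
T = 0.58/(0.0441 * 0.6241) = 21.07343.
In the p-coordinate, Gamma^(alpha) = Gamma^(0) - (alpha/2)*T with Gamma^(0) = (1/2)*g'(p) = -T/2,
so Gamma^(alpha) = -((1+alpha)/2)*T.
alpha = 1, -(1+alpha)/2 = -1.0.
Gamma = -1.0 * 21.07343 = -21.0734

-21.0734


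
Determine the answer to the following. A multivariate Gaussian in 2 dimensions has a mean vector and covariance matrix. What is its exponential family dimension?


Exponential family dimension calculation:
For 2-dim MVN: mean has 2 params, covariance has 2*3/2 = 3 unique entries.
Total dim = 2 + 3 = 5.

5


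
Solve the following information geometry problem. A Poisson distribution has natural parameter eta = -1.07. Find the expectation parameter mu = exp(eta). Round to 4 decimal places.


Expectation parameter for Poisson exponential family:
mu = exp(eta).
eta = -1.07.
mu = exp(-1.07) = 0.3430

0.3430


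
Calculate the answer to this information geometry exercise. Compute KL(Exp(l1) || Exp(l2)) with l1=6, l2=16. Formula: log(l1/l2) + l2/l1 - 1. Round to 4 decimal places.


KL divergence for exponential family:
KL = log(l1/l2) + l2/l1 - 1.
log(6/16) = -0.980829.
16/6 = 2.666667.
KL = -0.980829 + 2.666667 - 1 = 0.6858

0.6858


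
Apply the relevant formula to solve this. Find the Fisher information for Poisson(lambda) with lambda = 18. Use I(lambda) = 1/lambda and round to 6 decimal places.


Fisher information for Poisson: I(lambda) = 1/lambda.
lambda = 18.
I(lambda) = 1/18 = 0.055556

0.055556


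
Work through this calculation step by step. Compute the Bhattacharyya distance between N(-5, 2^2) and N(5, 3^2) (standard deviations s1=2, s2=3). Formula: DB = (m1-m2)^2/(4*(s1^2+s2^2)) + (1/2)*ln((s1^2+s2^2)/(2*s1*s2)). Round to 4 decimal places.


Bhattacharyya distance between two Gaussians:
DB = (m1-m2)^2/(4*(s1^2+s2^2)) + (1/2)*ln((s1^2+s2^2)/(2*s1*s2)).
(m1-m2)^2 = (-10)^2 = 100.
s1^2+s2^2 = 4 + 9 = 13.
term1 = 100/52 = 1.923077.
term2 = 0.5*ln(13/12.0) = 0.040021.
DB = 1.923077 + 0.040021 = 1.9631

1.9631


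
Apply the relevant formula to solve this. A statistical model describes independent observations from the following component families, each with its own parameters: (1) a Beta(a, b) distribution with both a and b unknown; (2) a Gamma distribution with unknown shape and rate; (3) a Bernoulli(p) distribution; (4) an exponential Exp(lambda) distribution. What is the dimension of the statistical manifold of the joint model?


The dimension of a statistical manifold equals the number of free
(independent) real parameters of the model. For a product of independent
blocks the parameter counts add.
- Beta (a, b): 2.
- Gamma (shape, rate): 2.
- Bernoulli (p): 1.
- exponential (lambda): 1.
Total = 2 + 2 + 1 + 1 = 6.
Dimension = 6

6


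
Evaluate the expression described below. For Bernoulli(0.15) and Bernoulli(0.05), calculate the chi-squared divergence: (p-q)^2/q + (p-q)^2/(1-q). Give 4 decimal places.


Chi-squared divergence between Bernoulli distributions:
chi^2 = (p-q)^2/q + (p-q)^2/(1-q).
p = 0.15, q = 0.05, p-q = 0.1.
(p-q)^2 = 0.01.
term1 = 0.01/0.05 = 0.2.
term2 = 0.01/0.95 = 0.010526.
chi^2 = 0.2 + 0.010526 = 0.2105

0.2105


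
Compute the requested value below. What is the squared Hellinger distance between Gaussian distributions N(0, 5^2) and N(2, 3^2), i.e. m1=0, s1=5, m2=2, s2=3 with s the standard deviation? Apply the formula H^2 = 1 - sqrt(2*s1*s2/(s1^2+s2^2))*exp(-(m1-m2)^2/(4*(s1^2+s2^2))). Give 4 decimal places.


Squared Hellinger distance for Gaussians:
H^2 = 1 - sqrt(2*s1*s2/(s1^2+s2^2)) * exp(-(m1-m2)^2/(4*(s1^2+s2^2))).
s1^2 = 25, s2^2 = 9, s1^2+s2^2 = 34.
sqrt(2*5*3/(34)) = 0.939336.
(m1-m2)^2 = (-2)^2 = 4.
exp(-4/(4*34)) = exp(-0.029412) = 0.971017.
H^2 = 1 - 0.939336*0.971017 = 0.0879

0.0879


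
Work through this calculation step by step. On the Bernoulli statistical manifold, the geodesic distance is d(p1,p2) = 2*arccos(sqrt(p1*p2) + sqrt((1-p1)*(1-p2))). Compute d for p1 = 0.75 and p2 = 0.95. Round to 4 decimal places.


Geodesic distance on Bernoulli manifold:
d(p1,p2) = 2*arccos(sqrt(p1*p2) + sqrt((1-p1)*(1-p2))).
sqrt(p1*p2) = sqrt(0.75*0.95) = 0.844097.
sqrt((1-p1)*(1-p2)) = sqrt(0.25*0.05) = 0.111803.
arg = 0.844097 + 0.111803 = 0.955901.
d = 2*arccos(0.955901) = 0.5962

0.5962


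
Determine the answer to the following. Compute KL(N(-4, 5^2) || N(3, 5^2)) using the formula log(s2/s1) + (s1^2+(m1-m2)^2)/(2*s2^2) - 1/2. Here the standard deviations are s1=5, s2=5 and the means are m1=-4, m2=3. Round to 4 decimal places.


KL divergence between normal distributions:
KL = log(s2/s1) + (s1^2 + (m1-m2)^2)/(2*s2^2) - 1/2.
log(5/5) = 0.0.
(5^2 + (-4-3)^2)/(2*5^2) = (25 + 49)/50 = 1.48.
KL = 0.0 + 1.48 - 0.5 = 0.9800

0.9800


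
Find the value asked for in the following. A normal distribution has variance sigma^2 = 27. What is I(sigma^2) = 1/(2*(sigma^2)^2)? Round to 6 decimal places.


Fisher information for variance: I(sigma^2) = 1/(2*sigma^4).
sigma^2 = 27, so sigma^4 = 729.
I = 1/(2*729) = 1/1458 = 0.000686

0.000686


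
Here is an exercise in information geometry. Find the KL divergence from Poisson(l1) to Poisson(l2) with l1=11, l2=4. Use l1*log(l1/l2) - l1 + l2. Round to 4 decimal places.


KL divergence for Poisson:
KL = l1*log(l1/l2) - l1 + l2.
l1 = 11, l2 = 4.
log(11/4) = 1.011601.
l1*log(l1/l2) = 11 * 1.011601 = 11.12761.
KL = 11.12761 - 11 + 4 = 4.1276

4.1276


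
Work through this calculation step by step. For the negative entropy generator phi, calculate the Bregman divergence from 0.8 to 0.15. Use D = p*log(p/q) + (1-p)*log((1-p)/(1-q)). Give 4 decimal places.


Bregman divergence with negative entropy generator:
D = p*log(p/q) + (1-p)*log((1-p)/(1-q)).
p = 0.8, q = 0.15.
p*log(p/q) = 0.8*log(0.8/0.15) = 1.339181.
(1-p)*log((1-p)/(1-q)) = 0.2*log(0.2/0.85) = -0.289384.
D = 1.339181 + -0.289384 = 1.0498

1.0498


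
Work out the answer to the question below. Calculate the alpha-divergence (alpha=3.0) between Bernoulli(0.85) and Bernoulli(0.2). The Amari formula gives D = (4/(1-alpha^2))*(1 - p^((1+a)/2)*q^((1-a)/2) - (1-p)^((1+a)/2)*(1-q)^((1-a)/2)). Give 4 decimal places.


Amari alpha-divergence:
D = (4/(1-alpha^2))*(1 - p^((1+a)/2)*q^((1-a)/2) - (1-p)^((1+a)/2)*(1-q)^((1-a)/2)).
alpha = 3.0, p = 0.85, q = 0.2.
e1 = (1+alpha)/2 = 2.0, e2 = (1-alpha)/2 = -1.0.
t1 = p^e1 * q^e2 = 0.85^2.0 * 0.2^-1.0 = 3.6125.
t2 = (1-p)^e1 * (1-q)^e2 = 0.15^2.0 * 0.8^-1.0 = 0.028125.
4/(1-alpha^2) = -0.5.
D = -0.5*(1 - 3.6125 - 0.028125) = 1.3203

1.3203


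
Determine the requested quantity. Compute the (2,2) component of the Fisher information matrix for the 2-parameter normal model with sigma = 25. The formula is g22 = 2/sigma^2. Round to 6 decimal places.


For the 2-parameter normal family, the Fisher metric has:
  g11 = 1/sigma^2, g22 = 2/sigma^2.
sigma = 25, sigma^2 = 625.
g22 = 0.003200

0.003200


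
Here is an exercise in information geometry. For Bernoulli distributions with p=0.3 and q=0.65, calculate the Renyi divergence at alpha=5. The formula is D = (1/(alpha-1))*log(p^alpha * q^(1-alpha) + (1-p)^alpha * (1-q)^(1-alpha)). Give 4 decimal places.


Renyi divergence of order alpha between Bernoulli distributions:
D = (1/(alpha-1))*log(p^alpha * q^(1-alpha) + (1-p)^alpha * (1-q)^(1-alpha)).
alpha = 5, p = 0.3, q = 0.65.
p^alpha * q^(1-alpha) = 0.3^5 * 0.65^-4 = 0.013613.
(1-p)^alpha * (1-q)^(1-alpha) = 0.7^5 * 0.35^-4 = 11.2.
sum = 0.013613 + 11.2 = 11.213613.
D = (1/4)*log(11.213613) = 0.6043

0.6043


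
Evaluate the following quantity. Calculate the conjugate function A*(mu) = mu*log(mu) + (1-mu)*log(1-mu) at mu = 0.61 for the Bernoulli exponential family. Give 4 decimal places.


Legendre transform for Bernoulli:
A*(mu) = mu*log(mu) + (1-mu)*log(1-mu).
mu = 0.61, 1-mu = 0.39.
mu*log(mu) = 0.61*log(0.61) = -0.301521.
(1-mu)*log(1-mu) = 0.39*log(0.39) = -0.367227.
A* = -0.301521 + -0.367227 = -0.6687

-0.6687


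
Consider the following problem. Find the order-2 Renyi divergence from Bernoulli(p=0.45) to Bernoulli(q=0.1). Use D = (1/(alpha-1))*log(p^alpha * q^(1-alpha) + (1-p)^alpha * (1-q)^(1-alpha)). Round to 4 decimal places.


Renyi divergence of order alpha between Bernoulli distributions:
D = (1/(alpha-1))*log(p^alpha * q^(1-alpha) + (1-p)^alpha * (1-q)^(1-alpha)).
alpha = 2, p = 0.45, q = 0.1.
p^alpha * q^(1-alpha) = 0.45^2 * 0.1^-1 = 2.025.
(1-p)^alpha * (1-q)^(1-alpha) = 0.55^2 * 0.9^-1 = 0.336111.
sum = 2.025 + 0.336111 = 2.361111.
D = (1/1)*log(2.361111) = 0.8591

0.8591


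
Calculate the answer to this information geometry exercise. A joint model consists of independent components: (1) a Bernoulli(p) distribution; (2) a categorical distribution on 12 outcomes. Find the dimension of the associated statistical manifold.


The dimension of a statistical manifold equals the number of free
(independent) real parameters of the model. For a product of independent
blocks the parameter counts add.
- Bernoulli (p): 1.
- categorical on 12 outcomes (probabilities sum to 1): 12-1 = 11.
Total = 1 + 11 = 12.
Dimension = 12

12


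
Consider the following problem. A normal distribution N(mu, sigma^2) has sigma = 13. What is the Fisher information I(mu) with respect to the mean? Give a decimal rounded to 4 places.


The Fisher information for the mean of a normal distribution is I(mu) = 1/sigma^2.
sigma = 13, so sigma^2 = 169.
I(mu) = 1/169 = 0.0059

0.0059


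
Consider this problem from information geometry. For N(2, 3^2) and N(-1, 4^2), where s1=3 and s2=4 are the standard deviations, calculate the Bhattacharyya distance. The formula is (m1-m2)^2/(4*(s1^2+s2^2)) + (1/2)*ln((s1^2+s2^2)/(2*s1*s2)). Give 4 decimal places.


Bhattacharyya distance between two Gaussians:
DB = (m1-m2)^2/(4*(s1^2+s2^2)) + (1/2)*ln((s1^2+s2^2)/(2*s1*s2)).
(m1-m2)^2 = (3)^2 = 9.
s1^2+s2^2 = 9 + 16 = 25.
term1 = 9/100 = 0.09.
term2 = 0.5*ln(25/24.0) = 0.020411.
DB = 0.09 + 0.020411 = 0.1104

0.1104


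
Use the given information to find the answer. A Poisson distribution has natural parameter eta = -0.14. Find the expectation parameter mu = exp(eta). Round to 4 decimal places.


Expectation parameter for Poisson exponential family:
mu = exp(eta).
eta = -0.14.
mu = exp(-0.14) = 0.8694

0.8694


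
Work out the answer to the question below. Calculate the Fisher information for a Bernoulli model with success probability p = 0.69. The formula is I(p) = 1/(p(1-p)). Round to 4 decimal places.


For Bernoulli(p), Fisher information is I(p) = 1/(p*(1-p)).
p = 0.69, 1-p = 0.31.
p*(1-p) = 0.2139.
I(p) = 1/0.2139 = 4.6751

4.6751


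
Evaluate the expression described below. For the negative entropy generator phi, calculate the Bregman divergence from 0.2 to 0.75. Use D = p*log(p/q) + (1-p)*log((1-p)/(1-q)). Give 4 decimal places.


Bregman divergence with negative entropy generator:
D = p*log(p/q) + (1-p)*log((1-p)/(1-q)).
p = 0.2, q = 0.75.
p*log(p/q) = 0.2*log(0.2/0.75) = -0.264351.
(1-p)*log((1-p)/(1-q)) = 0.8*log(0.8/0.25) = 0.930521.
D = -0.264351 + 0.930521 = 0.6662

0.6662


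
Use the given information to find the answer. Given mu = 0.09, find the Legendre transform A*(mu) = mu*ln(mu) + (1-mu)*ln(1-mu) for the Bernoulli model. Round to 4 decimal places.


Legendre transform for Bernoulli:
A*(mu) = mu*log(mu) + (1-mu)*log(1-mu).
mu = 0.09, 1-mu = 0.91.
mu*log(mu) = 0.09*log(0.09) = -0.216715.
(1-mu)*log(1-mu) = 0.91*log(0.91) = -0.085823.
A* = -0.216715 + -0.085823 = -0.3025

-0.3025


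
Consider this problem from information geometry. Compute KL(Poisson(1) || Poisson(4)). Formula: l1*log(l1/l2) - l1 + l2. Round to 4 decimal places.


KL divergence for Poisson:
KL = l1*log(l1/l2) - l1 + l2.
l1 = 1, l2 = 4.
log(1/4) = -1.386294.
l1*log(l1/l2) = 1 * -1.386294 = -1.386294.
KL = -1.386294 - 1 + 4 = 1.6137

1.6137


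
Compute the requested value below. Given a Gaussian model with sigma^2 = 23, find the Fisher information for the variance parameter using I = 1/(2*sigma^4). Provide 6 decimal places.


Fisher information for variance: I(sigma^2) = 1/(2*sigma^4).
sigma^2 = 23, so sigma^4 = 529.
I = 1/(2*529) = 1/1058 = 0.000945

0.000945


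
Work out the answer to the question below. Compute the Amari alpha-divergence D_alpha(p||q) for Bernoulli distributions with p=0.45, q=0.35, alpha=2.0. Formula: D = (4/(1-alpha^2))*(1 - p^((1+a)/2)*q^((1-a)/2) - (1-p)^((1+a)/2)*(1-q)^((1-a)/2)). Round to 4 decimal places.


Amari alpha-divergence:
D = (4/(1-alpha^2))*(1 - p^((1+a)/2)*q^((1-a)/2) - (1-p)^((1+a)/2)*(1-q)^((1-a)/2)).
alpha = 2.0, p = 0.45, q = 0.35.
e1 = (1+alpha)/2 = 1.5, e2 = (1-alpha)/2 = -0.5.
t1 = p^e1 * q^e2 = 0.45^1.5 * 0.35^-0.5 = 0.510252.
t2 = (1-p)^e1 * (1-q)^e2 = 0.55^1.5 * 0.65^-0.5 = 0.505926.
4/(1-alpha^2) = -1.333333.
D = -1.333333*(1 - 0.510252 - 0.505926) = 0.0216

0.0216


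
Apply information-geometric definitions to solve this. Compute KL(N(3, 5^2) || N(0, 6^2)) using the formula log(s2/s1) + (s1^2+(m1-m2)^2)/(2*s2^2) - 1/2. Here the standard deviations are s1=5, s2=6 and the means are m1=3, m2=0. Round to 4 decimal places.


KL divergence between normal distributions:
KL = log(s2/s1) + (s1^2 + (m1-m2)^2)/(2*s2^2) - 1/2.
log(6/5) = 0.182322.
(5^2 + (3-0)^2)/(2*6^2) = (25 + 9)/72 = 0.472222.
KL = 0.182322 + 0.472222 - 0.5 = 0.1545

0.1545


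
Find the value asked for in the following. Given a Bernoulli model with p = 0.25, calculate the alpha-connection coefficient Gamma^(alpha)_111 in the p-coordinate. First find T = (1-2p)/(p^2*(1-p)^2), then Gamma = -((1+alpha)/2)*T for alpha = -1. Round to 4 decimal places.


Skewness (Amari-Chentsov) tensor: T = (1-2p)/(p^2*(1-p)^2).
p = 0.25, 1-2p = 0.5, p^2 = 0.0625, (1-p)^2 = 0.5625.
T = 0.5/(0.0625 * 0.5625) = 14.222222.
In the p-coordinate, Gamma^(alpha) = Gamma^(0) - (alpha/2)*T with Gamma^(0) = (1/2)*g'(p) = -T/2,
so Gamma^(alpha) = -((1+alpha)/2)*T.
alpha = -1, -(1+alpha)/2 = 0.0.
Gamma = 0.0 * 14.222222 = 0.0000

0.0000


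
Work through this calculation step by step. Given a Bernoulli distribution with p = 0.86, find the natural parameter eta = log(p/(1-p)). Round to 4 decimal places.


Natural parameter for Bernoulli: eta = log(p/(1-p)).
p = 0.86, 1-p = 0.14.
p/(1-p) = 6.142857.
eta = log(6.142857) = 1.8153

1.8153


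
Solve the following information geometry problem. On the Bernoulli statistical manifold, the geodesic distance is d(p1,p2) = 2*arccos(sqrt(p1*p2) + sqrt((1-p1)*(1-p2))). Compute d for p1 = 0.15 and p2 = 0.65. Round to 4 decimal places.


Geodesic distance on Bernoulli manifold:
d(p1,p2) = 2*arccos(sqrt(p1*p2) + sqrt((1-p1)*(1-p2))).
sqrt(p1*p2) = sqrt(0.15*0.65) = 0.31225.
sqrt((1-p1)*(1-p2)) = sqrt(0.85*0.35) = 0.545436.
arg = 0.31225 + 0.545436 = 0.857686.
d = 2*arccos(0.857686) = 1.0801

1.0801


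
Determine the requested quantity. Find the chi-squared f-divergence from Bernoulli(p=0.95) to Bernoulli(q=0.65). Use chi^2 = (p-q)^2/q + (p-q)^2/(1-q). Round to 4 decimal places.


Chi-squared divergence between Bernoulli distributions:
chi^2 = (p-q)^2/q + (p-q)^2/(1-q).
p = 0.95, q = 0.65, p-q = 0.3.
(p-q)^2 = 0.09.
term1 = 0.09/0.65 = 0.138462.
term2 = 0.09/0.35 = 0.257143.
chi^2 = 0.138462 + 0.257143 = 0.3956

0.3956


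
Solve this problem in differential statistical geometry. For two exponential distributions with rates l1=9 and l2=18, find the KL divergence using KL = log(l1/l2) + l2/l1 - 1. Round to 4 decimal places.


KL divergence for exponential family:
KL = log(l1/l2) + l2/l1 - 1.
log(9/18) = -0.693147.
18/9 = 2.0.
KL = -0.693147 + 2.0 - 1 = 0.3069

0.3069


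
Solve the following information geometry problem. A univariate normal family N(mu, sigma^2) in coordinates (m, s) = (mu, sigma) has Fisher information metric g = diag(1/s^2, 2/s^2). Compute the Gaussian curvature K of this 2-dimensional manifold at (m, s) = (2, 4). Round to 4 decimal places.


The metric has the form g = (A dm^2 + B ds^2)/s^2 with A = 1, B = 2.
Substitute u = sqrt(A/B)*m: g = B*(du^2 + ds^2)/s^2, i.e. B times the
Poincare upper half-plane metric, which has constant Gaussian curvature -1.
Scaling a 2D metric by a constant c divides the Gaussian curvature by c,
so K = -1/B = -1/(2) = -0.5000 everywhere (the point (m, s) = (2, 4) is irrelevant:
the curvature is constant).
The requested Gaussian curvature is K = -0.5000.

-0.5000


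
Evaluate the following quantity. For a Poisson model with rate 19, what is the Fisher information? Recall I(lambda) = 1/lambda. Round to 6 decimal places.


Fisher information for Poisson: I(lambda) = 1/lambda.
lambda = 19.
I(lambda) = 1/19 = 0.052632

0.052632


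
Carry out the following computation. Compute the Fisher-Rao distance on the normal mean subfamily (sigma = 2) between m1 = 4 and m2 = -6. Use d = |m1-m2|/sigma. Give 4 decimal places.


On the fixed-variance normal subfamily, geodesic distance = |m1-m2|/sigma.
|4 - -6| = 10.
sigma = 2.
d = 10/2 = 5.0000

5.0000


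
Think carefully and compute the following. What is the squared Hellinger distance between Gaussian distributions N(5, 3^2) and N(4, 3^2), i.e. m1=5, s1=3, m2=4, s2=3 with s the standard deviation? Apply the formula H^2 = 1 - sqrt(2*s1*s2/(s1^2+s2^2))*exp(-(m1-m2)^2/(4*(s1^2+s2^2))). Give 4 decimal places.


Squared Hellinger distance for Gaussians:
H^2 = 1 - sqrt(2*s1*s2/(s1^2+s2^2)) * exp(-(m1-m2)^2/(4*(s1^2+s2^2))).
s1^2 = 9, s2^2 = 9, s1^2+s2^2 = 18.
sqrt(2*3*3/(18)) = 1.0.
(m1-m2)^2 = (1)^2 = 1.
exp(-1/(4*18)) = exp(-0.013889) = 0.986207.
H^2 = 1 - 1.0*0.986207 = 0.0138

0.0138


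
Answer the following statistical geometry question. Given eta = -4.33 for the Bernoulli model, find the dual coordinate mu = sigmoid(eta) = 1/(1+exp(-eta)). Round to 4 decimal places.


Dual coordinate (expectation parameter) for Bernoulli:
mu = 1/(1+exp(-eta)).
eta = -4.33.
exp(-eta) = exp(4.33) = 75.944287.
mu = 1/(1+75.944287) = 0.0130

0.0130


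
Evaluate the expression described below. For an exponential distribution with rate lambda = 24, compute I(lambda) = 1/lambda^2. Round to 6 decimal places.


Fisher information for exponential: I(lambda) = 1/lambda^2.
lambda = 24, lambda^2 = 576.
I = 1/576 = 0.001736

0.001736


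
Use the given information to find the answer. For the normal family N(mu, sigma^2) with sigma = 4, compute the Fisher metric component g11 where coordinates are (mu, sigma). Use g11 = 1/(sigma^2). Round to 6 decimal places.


For the 2-parameter normal family, the Fisher metric has:
  g11 = 1/sigma^2, g22 = 2/sigma^2.
sigma = 4, sigma^2 = 16.
g11 = 0.062500

0.062500
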